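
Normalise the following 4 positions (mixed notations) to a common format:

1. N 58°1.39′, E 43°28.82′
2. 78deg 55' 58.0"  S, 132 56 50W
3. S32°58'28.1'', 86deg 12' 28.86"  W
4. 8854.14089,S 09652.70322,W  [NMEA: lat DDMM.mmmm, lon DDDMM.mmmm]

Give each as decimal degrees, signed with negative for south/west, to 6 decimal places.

1. 58.023167, 43.480333
2. -78.932778, -132.947222
3. -32.974472, -86.208017
4. -88.902348, -96.878387

Point 1:
  Latitude: 58 + 1.39/60 = 58.0231667
  N ⇒ keep positive
  Longitude: 43 + 28.82/60 = 43.4803333
  E → positive
Point 2:
  Lat: 78° + 55/60 + 58/3600 = 78 + 0.916667 + 0.016111 = 78.9327778
  S → negative
  Longitude: 132 + 56/60 + 50/3600 = 132.9472222
  W → negative
Point 3:
  Lat: 32 + 58/60 + 28.1/3600 = 32.9744722
  S → negative
  Lon: 86 + 12/60 + 28.86/3600 = 86.2080167
  hemisphere W, so the sign is −
Point 4:
  Latitude: split at 2 digits → 88° and 54.14089′; 88 + 54.14089/60 = 88.9023482
  hemisphere S, so the sign is −
  Longitude: split at 3 digits → 096° and 52.70322′; 96 + 52.70322/60 = 96.8783870
  hemisphere W, so the sign is −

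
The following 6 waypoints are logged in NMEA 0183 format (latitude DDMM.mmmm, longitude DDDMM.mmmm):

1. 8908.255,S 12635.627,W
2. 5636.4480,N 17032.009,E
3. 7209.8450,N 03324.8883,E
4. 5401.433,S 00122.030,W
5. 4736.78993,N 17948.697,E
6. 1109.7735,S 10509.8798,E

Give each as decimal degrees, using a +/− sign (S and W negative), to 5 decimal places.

1. -89.13758, -126.59378
2. 56.60747, 170.53348
3. 72.16408, 33.41481
4. -54.02388, -1.36717
5. 47.61317, 179.81162
6. -11.16289, 105.16466

Point 1:
  φ: degrees = first 2 digits = 89, minutes = 8.255; 89 + 8.255/60 = 89.137583
  hemisphere S, so the sign is −
  λ: split at 3 digits → 126° and 35.627′; 126 + 35.627/60 = 126.593783
  W ⇒ negate
Point 2:
  φ: degrees = first 2 digits = 56, minutes = 36.448; 56 + 36.448/60 = 56.607467
  N → positive
  Lon: degrees = first 3 digits = 170, minutes = 32.009; 170 + 32.009/60 = 170.533483
  E ⇒ keep positive
Point 3:
  φ: split at 2 digits → 72° and 9.845′; 72 + 9.845/60 = 72.164083
  N ⇒ keep positive
  λ: degrees = first 3 digits = 33, minutes = 24.8883; 33 + 24.8883/60 = 33.414805
  E ⇒ keep positive
Point 4:
  φ: split at 2 digits → 54° and 1.433′; 54 + 1.433/60 = 54.023883
  hemisphere S, so the sign is −
  Longitude: degrees = first 3 digits = 1, minutes = 22.03; 1 + 22.03/60 = 1.367167
  W ⇒ negate
Point 5:
  φ: degrees = first 2 digits = 47, minutes = 36.78993; 47 + 36.78993/60 = 47.613166
  N → positive
  Longitude: split at 3 digits → 179° and 48.697′; 179 + 48.697/60 = 179.811617
  E → positive
Point 6:
  Lat: split at 2 digits → 11° and 9.7735′; 11 + 9.7735/60 = 11.162892
  hemisphere S, so the sign is −
  Longitude: degrees = first 3 digits = 105, minutes = 9.8798; 105 + 9.8798/60 = 105.164663
  E ⇒ keep positive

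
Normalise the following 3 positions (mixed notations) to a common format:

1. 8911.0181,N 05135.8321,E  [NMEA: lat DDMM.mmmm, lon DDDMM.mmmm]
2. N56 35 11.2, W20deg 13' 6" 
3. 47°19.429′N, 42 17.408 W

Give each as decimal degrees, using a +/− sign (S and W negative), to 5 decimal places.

1. 89.18364, 51.59720
2. 56.58644, -20.21833
3. 47.32382, -42.29013

Point 1:
  Lat: split at 2 digits → 89° and 11.0181′; 89 + 11.0181/60 = 89.183635
  N ⇒ keep positive
  λ: split at 3 digits → 051° and 35.8321′; 51 + 35.8321/60 = 51.597202
  E → positive
Point 2:
  φ: 56° + 35/60 + 11.2/3600 = 56 + 0.583333 + 0.003111 = 56.586444
  N → positive
  λ: 13′ + 6″ = 13.10000′; 20 + 13.10000/60 = 20.218333
  W → negative
Point 3:
  φ: 47 + 19.429/60 = 47.323817
  N ⇒ keep positive
  λ: 42 + 17.408/60 = 42.290133
  W ⇒ negate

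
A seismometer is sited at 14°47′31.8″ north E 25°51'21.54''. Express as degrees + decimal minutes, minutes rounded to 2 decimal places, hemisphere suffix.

14° 47.53′ N, 25° 51.36′ E

Latitude: 47 + 31.8/60 = 47.5300′
Lon: seconds/60 = 0.35900; minutes = 51 + 0.35900 = 51.3590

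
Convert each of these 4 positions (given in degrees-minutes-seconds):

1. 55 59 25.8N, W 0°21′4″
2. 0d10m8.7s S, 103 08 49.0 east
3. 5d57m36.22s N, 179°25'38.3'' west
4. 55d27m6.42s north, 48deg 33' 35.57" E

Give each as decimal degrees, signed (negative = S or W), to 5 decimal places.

Point 1:
  Lat: 55 + 59/60 + 25.8/3600 = 55.990500
  N ⇒ keep positive
  Longitude: 0° + 21/60 + 4/3600 = 0 + 0.350000 + 0.001111 = 0.351111
  W ⇒ negate
Point 2:
  φ: 0 + 10/60 + 8.7/3600 = 0.169083
  S → negative
  Lon: 103° + 8/60 + 49/3600 = 103 + 0.133333 + 0.013611 = 103.146944
  E → positive
Point 3:
  Lat: 5° + 57/60 + 36.22/3600 = 5 + 0.950000 + 0.010061 = 5.960061
  N → positive
  Lon: 179° + 25/60 + 38.3/3600 = 179 + 0.416667 + 0.010639 = 179.427306
  W → negative
Point 4:
  φ: 27′ + 6.42″ = 27.10700′; 55 + 27.10700/60 = 55.451783
  N ⇒ keep positive
  Longitude: 48° + 33/60 + 35.57/3600 = 48 + 0.550000 + 0.009881 = 48.559881
  E → positive

1. 55.99050, -0.35111
2. -0.16908, 103.14694
3. 5.96006, -179.42731
4. 55.45178, 48.55988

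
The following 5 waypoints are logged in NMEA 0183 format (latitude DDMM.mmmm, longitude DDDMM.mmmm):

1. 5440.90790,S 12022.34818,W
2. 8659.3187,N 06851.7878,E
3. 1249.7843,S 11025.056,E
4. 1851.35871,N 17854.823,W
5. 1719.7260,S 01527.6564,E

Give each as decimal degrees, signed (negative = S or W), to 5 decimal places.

Point 1:
  Lat: degrees = first 2 digits = 54, minutes = 40.9079; 54 + 40.9079/60 = 54.681798
  hemisphere S, so the sign is −
  λ: split at 3 digits → 120° and 22.34818′; 120 + 22.34818/60 = 120.372470
  W → negative
Point 2:
  φ: split at 2 digits → 86° and 59.3187′; 86 + 59.3187/60 = 86.988645
  N ⇒ keep positive
  Lon: degrees = first 3 digits = 68, minutes = 51.7878; 68 + 51.7878/60 = 68.863130
  E ⇒ keep positive
Point 3:
  Lat: degrees = first 2 digits = 12, minutes = 49.7843; 12 + 49.7843/60 = 12.829738
  S ⇒ negate
  Lon: split at 3 digits → 110° and 25.056′; 110 + 25.056/60 = 110.417600
  E → positive
Point 4:
  Latitude: degrees = first 2 digits = 18, minutes = 51.35871; 18 + 51.35871/60 = 18.855979
  N ⇒ keep positive
  Lon: split at 3 digits → 178° and 54.823′; 178 + 54.823/60 = 178.913717
  hemisphere W, so the sign is −
Point 5:
  Lat: split at 2 digits → 17° and 19.726′; 17 + 19.726/60 = 17.328767
  hemisphere S, so the sign is −
  Longitude: split at 3 digits → 015° and 27.6564′; 15 + 27.6564/60 = 15.460940
  E ⇒ keep positive

1. -54.68180, -120.37247
2. 86.98865, 68.86313
3. -12.82974, 110.41760
4. 18.85598, -178.91372
5. -17.32877, 15.46094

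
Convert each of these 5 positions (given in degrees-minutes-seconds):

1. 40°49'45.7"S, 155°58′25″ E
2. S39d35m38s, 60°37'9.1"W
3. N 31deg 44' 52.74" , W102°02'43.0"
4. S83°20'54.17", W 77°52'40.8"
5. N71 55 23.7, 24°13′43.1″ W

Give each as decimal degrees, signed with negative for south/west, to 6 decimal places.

Point 1:
  Latitude: 49′ + 45.7″ = 49.76167′; 40 + 49.76167/60 = 40.8293611
  hemisphere S, so the sign is −
  λ: 58′ + 25″ = 58.41667′; 155 + 58.41667/60 = 155.9736111
  E → positive
Point 2:
  Lat: 39 + 35/60 + 38/3600 = 39.5938889
  hemisphere S, so the sign is −
  Longitude: 37′ + 9.1″ = 37.15167′; 60 + 37.15167/60 = 60.6191944
  hemisphere W, so the sign is −
Point 3:
  Lat: 44′ + 52.74″ = 44.87900′; 31 + 44.87900/60 = 31.7479833
  N ⇒ keep positive
  Lon: 102 + 2/60 + 43/3600 = 102.0452778
  hemisphere W, so the sign is −
Point 4:
  φ: 83° + 20/60 + 54.17/3600 = 83 + 0.333333 + 0.015047 = 83.3483806
  S ⇒ negate
  Longitude: 52′ + 40.8″ = 52.68000′; 77 + 52.68000/60 = 77.8780000
  W → negative
Point 5:
  Latitude: 71 + 55/60 + 23.7/3600 = 71.9232500
  N → positive
  Longitude: 13′ + 43.1″ = 13.71833′; 24 + 13.71833/60 = 24.2286389
  W ⇒ negate

1. -40.829361, 155.973611
2. -39.593889, -60.619194
3. 31.747983, -102.045278
4. -83.348381, -77.878000
5. 71.923250, -24.228639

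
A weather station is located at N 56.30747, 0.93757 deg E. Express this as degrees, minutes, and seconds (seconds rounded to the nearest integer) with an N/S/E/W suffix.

φ: whole degrees 56; 18.44820′ → 18′ and 26.89″
Longitude: 0.937570° → 56.25420′; 0.25420 × 60 = 15.25″

56°18′27″ N, 0°56′15″ E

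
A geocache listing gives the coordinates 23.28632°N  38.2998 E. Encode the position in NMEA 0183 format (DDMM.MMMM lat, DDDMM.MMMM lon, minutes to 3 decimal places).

Latitude: 23° + 0.286320 × 60 = 23° 17.17920′
Lon: minutes = (38.299800 − 38) × 60 = 17.98800

2317.179,N / 03817.988,E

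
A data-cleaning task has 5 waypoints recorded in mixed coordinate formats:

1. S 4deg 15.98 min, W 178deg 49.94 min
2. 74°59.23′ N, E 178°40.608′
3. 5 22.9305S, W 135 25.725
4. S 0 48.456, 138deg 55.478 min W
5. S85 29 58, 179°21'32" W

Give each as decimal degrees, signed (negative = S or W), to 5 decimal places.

Point 1:
  Latitude: 4 + 15.98/60 = 4.266333
  hemisphere S, so the sign is −
  Lon: 178 + 49.94/60 = 178.832333
  W ⇒ negate
Point 2:
  Lat: 59.23′ = 0.987167°; total 74.987167
  N → positive
  Lon: 178 + 40.608/60 = 178.676800
  E ⇒ keep positive
Point 3:
  Latitude: 22.9305′ = 0.382175°; total 5.382175
  S → negative
  Longitude: 25.725′ = 0.428750°; total 135.428750
  W ⇒ negate
Point 4:
  φ: 0 + 48.456/60 = 0.807600
  S → negative
  Lon: 55.478′ = 0.924633°; total 138.924633
  hemisphere W, so the sign is −
Point 5:
  φ: 85° + 29/60 + 58/3600 = 85 + 0.483333 + 0.016111 = 85.499444
  hemisphere S, so the sign is −
  λ: 179 + 21/60 + 32/3600 = 179.358889
  W → negative

1. -4.26633, -178.83233
2. 74.98717, 178.67680
3. -5.38218, -135.42875
4. -0.80760, -138.92463
5. -85.49944, -179.35889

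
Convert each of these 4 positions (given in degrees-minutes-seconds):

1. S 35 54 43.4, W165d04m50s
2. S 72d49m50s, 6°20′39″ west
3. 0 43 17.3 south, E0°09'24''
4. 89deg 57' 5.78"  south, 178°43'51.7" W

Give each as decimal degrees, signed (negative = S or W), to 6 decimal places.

1. -35.912056, -165.080556
2. -72.830556, -6.344167
3. -0.721472, 0.156667
4. -89.951606, -178.731028

Point 1:
  φ: 54′ + 43.4″ = 54.72333′; 35 + 54.72333/60 = 35.9120556
  hemisphere S, so the sign is −
  Lon: 165° + 4/60 + 50/3600 = 165 + 0.066667 + 0.013889 = 165.0805556
  W → negative
Point 2:
  Lat: 49′ + 50″ = 49.83333′; 72 + 49.83333/60 = 72.8305556
  S → negative
  Longitude: 20′ + 39″ = 20.65000′; 6 + 20.65000/60 = 6.3441667
  hemisphere W, so the sign is −
Point 3:
  φ: 0 + 43/60 + 17.3/3600 = 0.7214722
  S ⇒ negate
  λ: 0° + 9/60 + 24/3600 = 0 + 0.150000 + 0.006667 = 0.1566667
  E → positive
Point 4:
  φ: 89 + 57/60 + 5.78/3600 = 89.9516056
  S ⇒ negate
  λ: 178° + 43/60 + 51.7/3600 = 178 + 0.716667 + 0.014361 = 178.7310278
  W → negative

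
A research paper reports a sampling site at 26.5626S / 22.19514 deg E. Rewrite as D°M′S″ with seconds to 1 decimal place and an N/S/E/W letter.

Lat: whole degrees 26; 33.75600′ → 33′ and 45.360″
Lon: 0.195140 × 60 = 11.70840′ → 11′, remainder × 60 = 42.504″

26°33′45.4″ S, 22°11′42.5″ E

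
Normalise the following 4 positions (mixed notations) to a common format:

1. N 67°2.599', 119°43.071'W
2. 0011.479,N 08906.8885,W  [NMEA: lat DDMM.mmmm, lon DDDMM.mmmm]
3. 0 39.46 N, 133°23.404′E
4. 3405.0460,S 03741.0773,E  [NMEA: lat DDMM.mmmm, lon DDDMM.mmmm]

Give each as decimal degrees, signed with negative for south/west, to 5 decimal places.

1. 67.04332, -119.71785
2. 0.19132, -89.11481
3. 0.65767, 133.39007
4. -34.08410, 37.68462

Point 1:
  φ: 2.599′ = 0.043317°; total 67.043317
  N → positive
  Lon: 119 + 43.071/60 = 119.717850
  hemisphere W, so the sign is −
Point 2:
  Latitude: split at 2 digits → 00° and 11.479′; 0 + 11.479/60 = 0.191317
  N → positive
  Lon: split at 3 digits → 089° and 6.8885′; 89 + 6.8885/60 = 89.114808
  hemisphere W, so the sign is −
Point 3:
  φ: 0 + 39.46/60 = 0.657667
  N → positive
  λ: 23.404′ = 0.390067°; total 133.390067
  E ⇒ keep positive
Point 4:
  φ: degrees = first 2 digits = 34, minutes = 5.046; 34 + 5.046/60 = 34.084100
  hemisphere S, so the sign is −
  λ: degrees = first 3 digits = 37, minutes = 41.0773; 37 + 41.0773/60 = 37.684622
  E ⇒ keep positive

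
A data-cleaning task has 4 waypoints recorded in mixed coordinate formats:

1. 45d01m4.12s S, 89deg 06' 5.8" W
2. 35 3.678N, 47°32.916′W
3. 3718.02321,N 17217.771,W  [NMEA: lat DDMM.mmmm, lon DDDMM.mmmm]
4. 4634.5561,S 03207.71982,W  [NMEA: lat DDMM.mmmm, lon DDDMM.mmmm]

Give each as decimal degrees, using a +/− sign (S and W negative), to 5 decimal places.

Point 1:
  φ: 1′ + 4.12″ = 1.06867′; 45 + 1.06867/60 = 45.017811
  S ⇒ negate
  Longitude: 89 + 6/60 + 5.8/3600 = 89.101611
  hemisphere W, so the sign is −
Point 2:
  φ: 3.678′ = 0.061300°; total 35.061300
  N ⇒ keep positive
  λ: 32.916′ = 0.548600°; total 47.548600
  W ⇒ negate
Point 3:
  Latitude: degrees = first 2 digits = 37, minutes = 18.02321; 37 + 18.02321/60 = 37.300387
  N → positive
  Longitude: split at 3 digits → 172° and 17.771′; 172 + 17.771/60 = 172.296183
  W → negative
Point 4:
  φ: degrees = first 2 digits = 46, minutes = 34.5561; 46 + 34.5561/60 = 46.575935
  S → negative
  Longitude: split at 3 digits → 032° and 7.71982′; 32 + 7.71982/60 = 32.128664
  W → negative

1. -45.01781, -89.10161
2. 35.06130, -47.54860
3. 37.30039, -172.29618
4. -46.57594, -32.12866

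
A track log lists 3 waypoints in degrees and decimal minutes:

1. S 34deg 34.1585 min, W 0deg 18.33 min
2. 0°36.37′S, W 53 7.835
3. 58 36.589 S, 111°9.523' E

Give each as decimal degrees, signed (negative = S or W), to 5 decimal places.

1. -34.56931, -0.30550
2. -0.60617, -53.13058
3. -58.60982, 111.15872

Point 1:
  Latitude: 34.1585′ = 0.569308°; total 34.569308
  S → negative
  Longitude: 18.33′ = 0.305500°; total 0.305500
  W → negative
Point 2:
  Latitude: 36.37′ = 0.606167°; total 0.606167
  S ⇒ negate
  Lon: 7.835′ = 0.130583°; total 53.130583
  W ⇒ negate
Point 3:
  Lat: 58 + 36.589/60 = 58.609817
  hemisphere S, so the sign is −
  λ: 9.523′ = 0.158717°; total 111.158717
  E ⇒ keep positive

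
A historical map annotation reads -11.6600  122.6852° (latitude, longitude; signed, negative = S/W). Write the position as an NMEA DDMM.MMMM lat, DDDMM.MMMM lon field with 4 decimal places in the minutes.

1139.6000,S / 12241.1120,E

Latitude is negative → S; |value| = 11.660000
Latitude: fractional part 0.660000 → 39.600000 minutes
λ: minutes = (122.685200 − 122) × 60 = 41.112000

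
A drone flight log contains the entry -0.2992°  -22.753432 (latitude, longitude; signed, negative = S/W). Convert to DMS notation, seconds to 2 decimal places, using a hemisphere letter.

Latitude is negative → S; |value| = 0.299200
Latitude: 0.299200 × 60 = 17.95200′ → 17′, remainder × 60 = 57.1200″
Longitude is negative → W; |value| = 22.753432
Longitude: 0.753432° → 45.20592′; 0.20592 × 60 = 12.3552″

0°17′57.12″ S, 22°45′12.36″ W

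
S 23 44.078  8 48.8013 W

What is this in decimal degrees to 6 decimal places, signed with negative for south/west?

-23.734633, -8.813355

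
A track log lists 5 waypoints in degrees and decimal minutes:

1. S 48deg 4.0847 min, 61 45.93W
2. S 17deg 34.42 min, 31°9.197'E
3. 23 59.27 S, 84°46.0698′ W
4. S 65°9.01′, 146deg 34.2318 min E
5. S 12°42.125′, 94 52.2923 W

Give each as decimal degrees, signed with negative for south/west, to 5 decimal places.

1. -48.06808, -61.76550
2. -17.57367, 31.15328
3. -23.98783, -84.76783
4. -65.15017, 146.57053
5. -12.70208, -94.87154

Point 1:
  Latitude: 48 + 4.0847/60 = 48.068078
  hemisphere S, so the sign is −
  λ: 45.93′ = 0.765500°; total 61.765500
  hemisphere W, so the sign is −
Point 2:
  Latitude: 34.42′ = 0.573667°; total 17.573667
  hemisphere S, so the sign is −
  λ: 31 + 9.197/60 = 31.153283
  E ⇒ keep positive
Point 3:
  Lat: 23 + 59.27/60 = 23.987833
  S → negative
  λ: 84 + 46.0698/60 = 84.767830
  hemisphere W, so the sign is −
Point 4:
  Lat: 9.01′ = 0.150167°; total 65.150167
  S → negative
  λ: 34.2318′ = 0.570530°; total 146.570530
  E → positive
Point 5:
  φ: 12 + 42.125/60 = 12.702083
  hemisphere S, so the sign is −
  Longitude: 52.2923′ = 0.871538°; total 94.871538
  hemisphere W, so the sign is −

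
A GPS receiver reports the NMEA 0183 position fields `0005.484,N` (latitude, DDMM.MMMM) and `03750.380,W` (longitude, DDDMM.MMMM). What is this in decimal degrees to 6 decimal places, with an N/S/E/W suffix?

0.091400° N, 37.839667° W

Lat: degrees = first 2 digits = 0, minutes = 5.484; 0 + 5.484/60 = 0.0914000
Longitude: degrees = first 3 digits = 37, minutes = 50.38; 37 + 50.38/60 = 37.8396667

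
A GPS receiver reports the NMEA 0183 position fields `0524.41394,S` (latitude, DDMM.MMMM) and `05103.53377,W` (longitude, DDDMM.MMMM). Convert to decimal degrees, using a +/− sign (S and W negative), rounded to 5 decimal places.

φ: degrees = first 2 digits = 5, minutes = 24.41394; 5 + 24.41394/60 = 5.406899
S ⇒ negate
Longitude: split at 3 digits → 051° and 3.53377′; 51 + 3.53377/60 = 51.058896
W ⇒ negate

-5.40690, -51.05890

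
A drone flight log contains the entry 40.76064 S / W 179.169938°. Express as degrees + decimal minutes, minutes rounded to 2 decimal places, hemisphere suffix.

40° 45.64′ S, 179° 10.20′ W

Lat: minutes = (40.760640 − 40) × 60 = 45.6384
λ: fractional part 0.169938 → 10.1963 minutes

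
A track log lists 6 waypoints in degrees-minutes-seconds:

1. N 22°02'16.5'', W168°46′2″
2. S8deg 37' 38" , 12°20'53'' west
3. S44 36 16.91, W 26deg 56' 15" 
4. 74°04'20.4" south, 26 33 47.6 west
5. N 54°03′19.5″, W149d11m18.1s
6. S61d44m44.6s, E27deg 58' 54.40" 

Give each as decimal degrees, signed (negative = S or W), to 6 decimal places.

1. 22.037917, -168.767222
2. -8.627222, -12.348056
3. -44.604697, -26.937500
4. -74.072333, -26.563222
5. 54.055417, -149.188361
6. -61.745722, 27.981778

Point 1:
  Latitude: 2′ + 16.5″ = 2.27500′; 22 + 2.27500/60 = 22.0379167
  N → positive
  Lon: 168° + 46/60 + 2/3600 = 168 + 0.766667 + 0.000556 = 168.7672222
  W → negative
Point 2:
  Latitude: 37′ + 38″ = 37.63333′; 8 + 37.63333/60 = 8.6272222
  hemisphere S, so the sign is −
  λ: 12° + 20/60 + 53/3600 = 12 + 0.333333 + 0.014722 = 12.3480556
  W → negative
Point 3:
  φ: 44° + 36/60 + 16.91/3600 = 44 + 0.600000 + 0.004697 = 44.6046972
  S → negative
  Lon: 26° + 56/60 + 15/3600 = 26 + 0.933333 + 0.004167 = 26.9375000
  W ⇒ negate
Point 4:
  φ: 74 + 4/60 + 20.4/3600 = 74.0723333
  hemisphere S, so the sign is −
  λ: 26 + 33/60 + 47.6/3600 = 26.5632222
  hemisphere W, so the sign is −
Point 5:
  Lat: 3′ + 19.5″ = 3.32500′; 54 + 3.32500/60 = 54.0554167
  N → positive
  λ: 11′ + 18.1″ = 11.30167′; 149 + 11.30167/60 = 149.1883611
  hemisphere W, so the sign is −
Point 6:
  Latitude: 61° + 44/60 + 44.6/3600 = 61 + 0.733333 + 0.012389 = 61.7457222
  S ⇒ negate
  λ: 27° + 58/60 + 54.4/3600 = 27 + 0.966667 + 0.015111 = 27.9817778
  E → positive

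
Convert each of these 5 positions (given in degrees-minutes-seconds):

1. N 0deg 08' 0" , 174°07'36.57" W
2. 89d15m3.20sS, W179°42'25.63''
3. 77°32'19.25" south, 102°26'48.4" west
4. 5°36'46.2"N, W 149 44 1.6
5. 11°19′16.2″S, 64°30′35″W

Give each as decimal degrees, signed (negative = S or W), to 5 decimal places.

1. 0.13333, -174.12683
2. -89.25089, -179.70712
3. -77.53868, -102.44678
4. 5.61283, -149.73378
5. -11.32117, -64.50972

Point 1:
  φ: 0 + 8/60 + 0/3600 = 0.133333
  N ⇒ keep positive
  Lon: 174 + 7/60 + 36.57/3600 = 174.126825
  W ⇒ negate
Point 2:
  Lat: 89° + 15/60 + 3.2/3600 = 89 + 0.250000 + 0.000889 = 89.250889
  S ⇒ negate
  Lon: 42′ + 25.63″ = 42.42717′; 179 + 42.42717/60 = 179.707119
  hemisphere W, so the sign is −
Point 3:
  Lat: 32′ + 19.25″ = 32.32083′; 77 + 32.32083/60 = 77.538681
  S ⇒ negate
  Longitude: 102° + 26/60 + 48.4/3600 = 102 + 0.433333 + 0.013444 = 102.446778
  W ⇒ negate
Point 4:
  Lat: 36′ + 46.2″ = 36.77000′; 5 + 36.77000/60 = 5.612833
  N ⇒ keep positive
  Longitude: 44′ + 1.6″ = 44.02667′; 149 + 44.02667/60 = 149.733778
  W ⇒ negate
Point 5:
  Latitude: 11 + 19/60 + 16.2/3600 = 11.321167
  S ⇒ negate
  Lon: 64° + 30/60 + 35/3600 = 64 + 0.500000 + 0.009722 = 64.509722
  W ⇒ negate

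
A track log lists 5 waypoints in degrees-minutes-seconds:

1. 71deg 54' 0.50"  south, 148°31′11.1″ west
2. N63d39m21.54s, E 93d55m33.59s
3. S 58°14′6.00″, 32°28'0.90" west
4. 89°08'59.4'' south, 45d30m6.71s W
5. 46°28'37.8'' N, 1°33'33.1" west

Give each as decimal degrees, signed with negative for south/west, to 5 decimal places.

1. -71.90014, -148.51975
2. 63.65598, 93.92600
3. -58.23500, -32.46692
4. -89.14983, -45.50186
5. 46.47717, -1.55919

Point 1:
  Latitude: 71° + 54/60 + 0.5/3600 = 71 + 0.900000 + 0.000139 = 71.900139
  S → negative
  Longitude: 148 + 31/60 + 11.1/3600 = 148.519750
  hemisphere W, so the sign is −
Point 2:
  φ: 63° + 39/60 + 21.54/3600 = 63 + 0.650000 + 0.005983 = 63.655983
  N → positive
  Lon: 93° + 55/60 + 33.59/3600 = 93 + 0.916667 + 0.009331 = 93.925997
  E ⇒ keep positive
Point 3:
  Latitude: 14′ + 6″ = 14.10000′; 58 + 14.10000/60 = 58.235000
  hemisphere S, so the sign is −
  Longitude: 28′ + 0.9″ = 28.01500′; 32 + 28.01500/60 = 32.466917
  W ⇒ negate
Point 4:
  Lat: 89 + 8/60 + 59.4/3600 = 89.149833
  S ⇒ negate
  Longitude: 45 + 30/60 + 6.71/3600 = 45.501864
  W → negative
Point 5:
  Lat: 46 + 28/60 + 37.8/3600 = 46.477167
  N ⇒ keep positive
  λ: 1 + 33/60 + 33.1/3600 = 1.559194
  W ⇒ negate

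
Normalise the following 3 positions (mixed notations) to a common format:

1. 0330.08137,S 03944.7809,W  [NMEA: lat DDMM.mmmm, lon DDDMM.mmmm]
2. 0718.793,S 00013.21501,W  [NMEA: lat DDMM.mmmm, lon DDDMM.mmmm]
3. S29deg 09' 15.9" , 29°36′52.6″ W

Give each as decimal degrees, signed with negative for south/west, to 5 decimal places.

1. -3.50136, -39.74635
2. -7.31322, -0.22025
3. -29.15442, -29.61461

Point 1:
  Lat: degrees = first 2 digits = 3, minutes = 30.08137; 3 + 30.08137/60 = 3.501356
  S → negative
  Lon: split at 3 digits → 039° and 44.7809′; 39 + 44.7809/60 = 39.746348
  W → negative
Point 2:
  Lat: degrees = first 2 digits = 7, minutes = 18.793; 7 + 18.793/60 = 7.313217
  hemisphere S, so the sign is −
  Longitude: split at 3 digits → 000° and 13.21501′; 0 + 13.21501/60 = 0.220250
  hemisphere W, so the sign is −
Point 3:
  Latitude: 29° + 9/60 + 15.9/3600 = 29 + 0.150000 + 0.004417 = 29.154417
  S ⇒ negate
  Lon: 29 + 36/60 + 52.6/3600 = 29.614611
  hemisphere W, so the sign is −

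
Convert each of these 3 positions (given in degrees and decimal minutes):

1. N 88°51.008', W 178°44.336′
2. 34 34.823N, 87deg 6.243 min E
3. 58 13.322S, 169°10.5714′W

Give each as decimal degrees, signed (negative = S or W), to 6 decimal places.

1. 88.850133, -178.738933
2. 34.580383, 87.104050
3. -58.222033, -169.176190

Point 1:
  Lat: 51.008′ = 0.850133°; total 88.8501333
  N → positive
  λ: 178 + 44.336/60 = 178.7389333
  W → negative
Point 2:
  Latitude: 34 + 34.823/60 = 34.5803833
  N ⇒ keep positive
  Lon: 6.243′ = 0.104050°; total 87.1040500
  E → positive
Point 3:
  Lat: 13.322′ = 0.222033°; total 58.2220333
  S → negative
  Longitude: 10.5714′ = 0.176190°; total 169.1761900
  W ⇒ negate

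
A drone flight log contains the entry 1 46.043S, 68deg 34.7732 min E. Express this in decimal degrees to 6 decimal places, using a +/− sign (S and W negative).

-1.767383, 68.579553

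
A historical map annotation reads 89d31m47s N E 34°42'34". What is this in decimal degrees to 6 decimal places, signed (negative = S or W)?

Lat: 89 + 31/60 + 47/3600 = 89.5297222
N → positive
Lon: 34 + 42/60 + 34/3600 = 34.7094444
E ⇒ keep positive

89.529722, 34.709444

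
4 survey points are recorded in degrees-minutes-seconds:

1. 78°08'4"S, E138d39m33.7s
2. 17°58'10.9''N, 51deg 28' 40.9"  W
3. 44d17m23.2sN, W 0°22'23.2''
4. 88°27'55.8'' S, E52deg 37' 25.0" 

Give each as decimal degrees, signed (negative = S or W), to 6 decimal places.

1. -78.134444, 138.659361
2. 17.969694, -51.478028
3. 44.289778, -0.373111
4. -88.465500, 52.623611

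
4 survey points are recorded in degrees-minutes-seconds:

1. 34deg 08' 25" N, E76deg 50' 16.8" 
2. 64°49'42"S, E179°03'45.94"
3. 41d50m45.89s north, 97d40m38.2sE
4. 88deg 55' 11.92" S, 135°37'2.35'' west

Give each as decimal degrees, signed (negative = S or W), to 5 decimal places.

Point 1:
  φ: 8′ + 25″ = 8.41667′; 34 + 8.41667/60 = 34.140278
  N → positive
  Lon: 76° + 50/60 + 16.8/3600 = 76 + 0.833333 + 0.004667 = 76.838000
  E ⇒ keep positive
Point 2:
  Latitude: 49′ + 42″ = 49.70000′; 64 + 49.70000/60 = 64.828333
  S → negative
  Longitude: 179° + 3/60 + 45.94/3600 = 179 + 0.050000 + 0.012761 = 179.062761
  E → positive
Point 3:
  Lat: 41 + 50/60 + 45.89/3600 = 41.846081
  N ⇒ keep positive
  λ: 97 + 40/60 + 38.2/3600 = 97.677278
  E ⇒ keep positive
Point 4:
  Latitude: 88° + 55/60 + 11.92/3600 = 88 + 0.916667 + 0.003311 = 88.919978
  S ⇒ negate
  Lon: 135° + 37/60 + 2.35/3600 = 135 + 0.616667 + 0.000653 = 135.617319
  W → negative

1. 34.14028, 76.83800
2. -64.82833, 179.06276
3. 41.84608, 97.67728
4. -88.91998, -135.61732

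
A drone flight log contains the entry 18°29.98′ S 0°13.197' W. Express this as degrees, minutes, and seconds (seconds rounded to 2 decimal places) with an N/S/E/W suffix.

18°29′58.80″ S, 0°13′11.82″ W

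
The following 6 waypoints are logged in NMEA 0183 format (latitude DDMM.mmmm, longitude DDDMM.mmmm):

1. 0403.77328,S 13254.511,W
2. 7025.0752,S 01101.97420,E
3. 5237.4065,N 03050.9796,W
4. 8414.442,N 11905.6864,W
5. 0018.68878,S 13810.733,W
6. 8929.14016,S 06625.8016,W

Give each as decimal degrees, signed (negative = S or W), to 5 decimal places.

Point 1:
  φ: split at 2 digits → 04° and 3.77328′; 4 + 3.77328/60 = 4.062888
  S → negative
  Longitude: degrees = first 3 digits = 132, minutes = 54.511; 132 + 54.511/60 = 132.908517
  W ⇒ negate
Point 2:
  Lat: split at 2 digits → 70° and 25.0752′; 70 + 25.0752/60 = 70.417920
  hemisphere S, so the sign is −
  Lon: split at 3 digits → 011° and 1.9742′; 11 + 1.9742/60 = 11.032903
  E → positive
Point 3:
  Lat: split at 2 digits → 52° and 37.4065′; 52 + 37.4065/60 = 52.623442
  N → positive
  λ: split at 3 digits → 030° and 50.9796′; 30 + 50.9796/60 = 30.849660
  W → negative
Point 4:
  Lat: degrees = first 2 digits = 84, minutes = 14.442; 84 + 14.442/60 = 84.240700
  N → positive
  Lon: split at 3 digits → 119° and 5.6864′; 119 + 5.6864/60 = 119.094773
  W ⇒ negate
Point 5:
  φ: split at 2 digits → 00° and 18.68878′; 0 + 18.68878/60 = 0.311480
  S → negative
  Lon: split at 3 digits → 138° and 10.733′; 138 + 10.733/60 = 138.178883
  W ⇒ negate
Point 6:
  Latitude: degrees = first 2 digits = 89, minutes = 29.14016; 89 + 29.14016/60 = 89.485669
  S → negative
  Longitude: degrees = first 3 digits = 66, minutes = 25.8016; 66 + 25.8016/60 = 66.430027
  hemisphere W, so the sign is −

1. -4.06289, -132.90852
2. -70.41792, 11.03290
3. 52.62344, -30.84966
4. 84.24070, -119.09477
5. -0.31148, -138.17888
6. -89.48567, -66.43003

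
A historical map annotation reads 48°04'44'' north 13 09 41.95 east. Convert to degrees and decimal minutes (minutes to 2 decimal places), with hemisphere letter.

φ: 4 + 44/60 = 4.7333′
Lon: seconds/60 = 0.69917; minutes = 9 + 0.69917 = 9.6992

48° 4.73′ N, 13° 9.70′ E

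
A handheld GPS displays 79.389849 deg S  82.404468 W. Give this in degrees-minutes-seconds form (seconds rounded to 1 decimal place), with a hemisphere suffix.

79°23′23.5″ S, 82°24′16.1″ W

Lat: whole degrees 79; 23.39094′ → 23′ and 23.456″
Lon: 0.404468° → 24.26808′; 0.26808 × 60 = 16.085″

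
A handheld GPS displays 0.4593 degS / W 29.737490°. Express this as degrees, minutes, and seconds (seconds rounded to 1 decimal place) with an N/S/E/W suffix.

0°27′33.5″ S, 29°44′15.0″ W

φ: 0.459300 × 60 = 27.55800′ → 27′, remainder × 60 = 33.480″
Longitude: 0.737490 × 60 = 44.24940′ → 44′, remainder × 60 = 14.964″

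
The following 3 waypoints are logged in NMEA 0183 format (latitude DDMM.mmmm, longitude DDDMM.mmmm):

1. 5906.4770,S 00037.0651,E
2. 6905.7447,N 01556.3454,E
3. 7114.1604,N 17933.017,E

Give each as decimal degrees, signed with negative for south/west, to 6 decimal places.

Point 1:
  φ: split at 2 digits → 59° and 6.477′; 59 + 6.477/60 = 59.1079500
  S → negative
  Longitude: degrees = first 3 digits = 0, minutes = 37.0651; 0 + 37.0651/60 = 0.6177517
  E ⇒ keep positive
Point 2:
  Latitude: degrees = first 2 digits = 69, minutes = 5.7447; 69 + 5.7447/60 = 69.0957450
  N → positive
  λ: split at 3 digits → 015° and 56.3454′; 15 + 56.3454/60 = 15.9390900
  E → positive
Point 3:
  Latitude: split at 2 digits → 71° and 14.1604′; 71 + 14.1604/60 = 71.2360067
  N ⇒ keep positive
  Longitude: degrees = first 3 digits = 179, minutes = 33.017; 179 + 33.017/60 = 179.5502833
  E ⇒ keep positive

1. -59.107950, 0.617752
2. 69.095745, 15.939090
3. 71.236007, 179.550283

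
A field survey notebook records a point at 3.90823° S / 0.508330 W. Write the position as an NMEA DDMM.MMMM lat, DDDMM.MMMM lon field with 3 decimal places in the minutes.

Latitude: fractional part 0.908230 → 54.49380 minutes
Longitude: minutes = (0.508330 − 0) × 60 = 30.49980

0354.494,S / 00030.500,W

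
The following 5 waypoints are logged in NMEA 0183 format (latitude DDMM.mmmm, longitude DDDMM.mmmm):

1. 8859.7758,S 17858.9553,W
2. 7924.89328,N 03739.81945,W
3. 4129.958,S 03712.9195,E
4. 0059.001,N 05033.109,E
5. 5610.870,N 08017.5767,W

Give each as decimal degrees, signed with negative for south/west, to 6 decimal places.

Point 1:
  Latitude: degrees = first 2 digits = 88, minutes = 59.7758; 88 + 59.7758/60 = 88.9962633
  S ⇒ negate
  Lon: degrees = first 3 digits = 178, minutes = 58.9553; 178 + 58.9553/60 = 178.9825883
  W ⇒ negate
Point 2:
  Latitude: degrees = first 2 digits = 79, minutes = 24.89328; 79 + 24.89328/60 = 79.4148880
  N ⇒ keep positive
  λ: degrees = first 3 digits = 37, minutes = 39.81945; 37 + 39.81945/60 = 37.6636575
  W → negative
Point 3:
  Latitude: degrees = first 2 digits = 41, minutes = 29.958; 41 + 29.958/60 = 41.4993000
  S → negative
  Lon: split at 3 digits → 037° and 12.9195′; 37 + 12.9195/60 = 37.2153250
  E → positive
Point 4:
  φ: split at 2 digits → 00° and 59.001′; 0 + 59.001/60 = 0.9833500
  N ⇒ keep positive
  Longitude: degrees = first 3 digits = 50, minutes = 33.109; 50 + 33.109/60 = 50.5518167
  E → positive
Point 5:
  Lat: degrees = first 2 digits = 56, minutes = 10.87; 56 + 10.87/60 = 56.1811667
  N ⇒ keep positive
  λ: split at 3 digits → 080° and 17.5767′; 80 + 17.5767/60 = 80.2929450
  W → negative

1. -88.996263, -178.982588
2. 79.414888, -37.663658
3. -41.499300, 37.215325
4. 0.983350, 50.551817
5. 56.181167, -80.292945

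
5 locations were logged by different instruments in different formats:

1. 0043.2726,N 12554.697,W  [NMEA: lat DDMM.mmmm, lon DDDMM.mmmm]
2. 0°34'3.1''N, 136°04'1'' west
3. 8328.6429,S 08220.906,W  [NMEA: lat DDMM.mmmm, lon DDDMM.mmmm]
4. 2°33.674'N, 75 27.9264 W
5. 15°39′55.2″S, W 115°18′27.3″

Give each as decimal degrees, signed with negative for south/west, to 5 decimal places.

Point 1:
  Lat: split at 2 digits → 00° and 43.2726′; 0 + 43.2726/60 = 0.721210
  N ⇒ keep positive
  Lon: degrees = first 3 digits = 125, minutes = 54.697; 125 + 54.697/60 = 125.911617
  hemisphere W, so the sign is −
Point 2:
  Lat: 0° + 34/60 + 3.1/3600 = 0 + 0.566667 + 0.000861 = 0.567528
  N → positive
  λ: 4′ + 1″ = 4.01667′; 136 + 4.01667/60 = 136.066944
  hemisphere W, so the sign is −
Point 3:
  φ: degrees = first 2 digits = 83, minutes = 28.6429; 83 + 28.6429/60 = 83.477382
  S → negative
  Longitude: split at 3 digits → 082° and 20.906′; 82 + 20.906/60 = 82.348433
  W ⇒ negate
Point 4:
  Latitude: 33.674′ = 0.561233°; total 2.561233
  N ⇒ keep positive
  λ: 75 + 27.9264/60 = 75.465440
  W ⇒ negate
Point 5:
  φ: 15 + 39/60 + 55.2/3600 = 15.665333
  S ⇒ negate
  Lon: 115° + 18/60 + 27.3/3600 = 115 + 0.300000 + 0.007583 = 115.307583
  hemisphere W, so the sign is −

1. 0.72121, -125.91162
2. 0.56753, -136.06694
3. -83.47738, -82.34843
4. 2.56123, -75.46544
5. -15.66533, -115.30758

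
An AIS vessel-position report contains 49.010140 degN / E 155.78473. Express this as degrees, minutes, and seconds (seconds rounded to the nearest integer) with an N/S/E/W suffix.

Lat: whole degrees 49; 0.60840′ → 0′ and 36.50″
Lon: 0.784730 × 60 = 47.08380′ → 47′, remainder × 60 = 5.03″

49°00′37″ N, 155°47′5″ E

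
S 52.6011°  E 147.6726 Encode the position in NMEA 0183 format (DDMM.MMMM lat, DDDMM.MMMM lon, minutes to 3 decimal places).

5236.066,S / 14740.356,E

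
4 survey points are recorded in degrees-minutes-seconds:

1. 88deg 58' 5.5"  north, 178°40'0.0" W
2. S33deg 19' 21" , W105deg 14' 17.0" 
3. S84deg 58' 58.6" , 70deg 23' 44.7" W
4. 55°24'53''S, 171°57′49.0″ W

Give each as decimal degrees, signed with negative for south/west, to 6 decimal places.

1. 88.968194, -178.666667
2. -33.322500, -105.238056
3. -84.982944, -70.395750
4. -55.414722, -171.963611

Point 1:
  Latitude: 88 + 58/60 + 5.5/3600 = 88.9681944
  N ⇒ keep positive
  λ: 178° + 40/60 + 0/3600 = 178 + 0.666667 + 0.000000 = 178.6666667
  W ⇒ negate
Point 2:
  φ: 33° + 19/60 + 21/3600 = 33 + 0.316667 + 0.005833 = 33.3225000
  S ⇒ negate
  Longitude: 105° + 14/60 + 17/3600 = 105 + 0.233333 + 0.004722 = 105.2380556
  hemisphere W, so the sign is −
Point 3:
  Latitude: 84 + 58/60 + 58.6/3600 = 84.9829444
  S ⇒ negate
  λ: 23′ + 44.7″ = 23.74500′; 70 + 23.74500/60 = 70.3957500
  W → negative
Point 4:
  Lat: 55 + 24/60 + 53/3600 = 55.4147222
  S ⇒ negate
  λ: 171° + 57/60 + 49/3600 = 171 + 0.950000 + 0.013611 = 171.9636111
  hemisphere W, so the sign is −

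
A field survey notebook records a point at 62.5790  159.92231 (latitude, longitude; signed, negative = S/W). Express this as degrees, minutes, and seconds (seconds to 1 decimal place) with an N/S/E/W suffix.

62°34′44.4″ N, 159°55′20.3″ E

Latitude: 0.579000 × 60 = 34.74000′ → 34′, remainder × 60 = 44.400″
λ: whole degrees 159; 55.33860′ → 55′ and 20.316″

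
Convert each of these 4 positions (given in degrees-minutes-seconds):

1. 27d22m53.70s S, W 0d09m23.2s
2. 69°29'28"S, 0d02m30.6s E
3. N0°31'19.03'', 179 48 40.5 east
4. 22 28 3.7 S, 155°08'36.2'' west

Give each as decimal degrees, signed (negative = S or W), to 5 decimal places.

Point 1:
  φ: 27° + 22/60 + 53.7/3600 = 27 + 0.366667 + 0.014917 = 27.381583
  hemisphere S, so the sign is −
  Lon: 0 + 9/60 + 23.2/3600 = 0.156444
  hemisphere W, so the sign is −
Point 2:
  Latitude: 29′ + 28″ = 29.46667′; 69 + 29.46667/60 = 69.491111
  S ⇒ negate
  Longitude: 0 + 2/60 + 30.6/3600 = 0.041833
  E ⇒ keep positive
Point 3:
  Lat: 0 + 31/60 + 19.03/3600 = 0.521953
  N ⇒ keep positive
  λ: 48′ + 40.5″ = 48.67500′; 179 + 48.67500/60 = 179.811250
  E ⇒ keep positive
Point 4:
  φ: 28′ + 3.7″ = 28.06167′; 22 + 28.06167/60 = 22.467694
  hemisphere S, so the sign is −
  Longitude: 8′ + 36.2″ = 8.60333′; 155 + 8.60333/60 = 155.143389
  hemisphere W, so the sign is −

1. -27.38158, -0.15644
2. -69.49111, 0.04183
3. 0.52195, 179.81125
4. -22.46769, -155.14339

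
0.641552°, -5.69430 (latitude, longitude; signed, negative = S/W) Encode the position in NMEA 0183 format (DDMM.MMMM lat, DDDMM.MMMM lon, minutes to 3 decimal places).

0038.493,N / 00541.658,W

φ: fractional part 0.641552 → 38.49312 minutes
Longitude is negative → W; |value| = 5.694300
Longitude: fractional part 0.694300 → 41.65800 minutes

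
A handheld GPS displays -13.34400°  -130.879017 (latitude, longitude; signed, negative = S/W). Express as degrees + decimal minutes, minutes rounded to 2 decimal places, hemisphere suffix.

13° 20.64′ S, 130° 52.74′ W

Latitude is negative → S; |value| = 13.344000
Latitude: minutes = (13.344000 − 13) × 60 = 20.6400
Longitude is negative → W; |value| = 130.879017
Lon: minutes = (130.879017 − 130) × 60 = 52.7410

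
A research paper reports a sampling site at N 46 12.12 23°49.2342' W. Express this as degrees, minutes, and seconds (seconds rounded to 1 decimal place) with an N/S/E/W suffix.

φ: 12.12000′ → 12′ and 0.12000 × 60 = 7.200″
Longitude: fractional minutes 0.23420 × 60 = 14.052″

46°12′7.2″ N, 23°49′14.1″ W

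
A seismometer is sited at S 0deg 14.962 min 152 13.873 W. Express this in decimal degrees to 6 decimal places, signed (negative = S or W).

-0.249367, -152.231217

Lat: 0 + 14.962/60 = 0.2493667
hemisphere S, so the sign is −
λ: 152 + 13.873/60 = 152.2312167
W ⇒ negate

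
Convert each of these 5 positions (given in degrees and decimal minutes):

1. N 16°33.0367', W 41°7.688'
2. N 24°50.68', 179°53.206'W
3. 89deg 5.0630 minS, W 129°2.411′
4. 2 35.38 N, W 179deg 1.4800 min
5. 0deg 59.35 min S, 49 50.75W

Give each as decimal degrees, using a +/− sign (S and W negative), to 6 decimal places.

Point 1:
  Latitude: 16 + 33.0367/60 = 16.5506117
  N → positive
  Lon: 7.688′ = 0.128133°; total 41.1281333
  W ⇒ negate
Point 2:
  φ: 24 + 50.68/60 = 24.8446667
  N ⇒ keep positive
  Lon: 53.206′ = 0.886767°; total 179.8867667
  W → negative
Point 3:
  Lat: 89 + 5.063/60 = 89.0843833
  S ⇒ negate
  Lon: 2.411′ = 0.040183°; total 129.0401833
  W ⇒ negate
Point 4:
  φ: 2 + 35.38/60 = 2.5896667
  N → positive
  Lon: 179 + 1.48/60 = 179.0246667
  W → negative
Point 5:
  φ: 0 + 59.35/60 = 0.9891667
  hemisphere S, so the sign is −
  Longitude: 50.75′ = 0.845833°; total 49.8458333
  W ⇒ negate

1. 16.550612, -41.128133
2. 24.844667, -179.886767
3. -89.084383, -129.040183
4. 2.589667, -179.024667
5. -0.989167, -49.845833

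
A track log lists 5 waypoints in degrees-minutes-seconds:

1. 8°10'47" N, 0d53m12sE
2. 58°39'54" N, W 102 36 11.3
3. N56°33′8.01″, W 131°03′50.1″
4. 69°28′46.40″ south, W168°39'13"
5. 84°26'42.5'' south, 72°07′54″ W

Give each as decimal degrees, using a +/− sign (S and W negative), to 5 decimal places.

1. 8.17972, 0.88667
2. 58.66500, -102.60314
3. 56.55223, -131.06392
4. -69.47956, -168.65361
5. -84.44514, -72.13167

Point 1:
  Lat: 8 + 10/60 + 47/3600 = 8.179722
  N → positive
  Longitude: 0° + 53/60 + 12/3600 = 0 + 0.883333 + 0.003333 = 0.886667
  E ⇒ keep positive
Point 2:
  φ: 58° + 39/60 + 54/3600 = 58 + 0.650000 + 0.015000 = 58.665000
  N ⇒ keep positive
  Longitude: 36′ + 11.3″ = 36.18833′; 102 + 36.18833/60 = 102.603139
  hemisphere W, so the sign is −
Point 3:
  Lat: 33′ + 8.01″ = 33.13350′; 56 + 33.13350/60 = 56.552225
  N ⇒ keep positive
  λ: 3′ + 50.1″ = 3.83500′; 131 + 3.83500/60 = 131.063917
  W → negative
Point 4:
  Latitude: 69° + 28/60 + 46.4/3600 = 69 + 0.466667 + 0.012889 = 69.479556
  S ⇒ negate
  Lon: 39′ + 13″ = 39.21667′; 168 + 39.21667/60 = 168.653611
  W ⇒ negate
Point 5:
  Latitude: 26′ + 42.5″ = 26.70833′; 84 + 26.70833/60 = 84.445139
  hemisphere S, so the sign is −
  λ: 72 + 7/60 + 54/3600 = 72.131667
  W → negative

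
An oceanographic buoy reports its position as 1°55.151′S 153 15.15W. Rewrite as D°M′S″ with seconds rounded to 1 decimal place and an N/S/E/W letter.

φ: fractional minutes 0.15100 × 60 = 9.060″
λ: 15.15000′ → 15′ and 0.15000 × 60 = 9.000″

1°55′9.1″ S, 153°15′9.0″ W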